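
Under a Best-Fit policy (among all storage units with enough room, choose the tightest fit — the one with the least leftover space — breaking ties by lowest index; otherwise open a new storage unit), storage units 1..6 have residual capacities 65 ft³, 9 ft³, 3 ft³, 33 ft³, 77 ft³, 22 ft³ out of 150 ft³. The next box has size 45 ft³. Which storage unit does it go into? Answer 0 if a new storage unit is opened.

1

Storage units with room: storage unit 1 (65 ft³), storage unit 5 (77 ft³).
Tightest fit is storage unit 1 with 65 ft³ free.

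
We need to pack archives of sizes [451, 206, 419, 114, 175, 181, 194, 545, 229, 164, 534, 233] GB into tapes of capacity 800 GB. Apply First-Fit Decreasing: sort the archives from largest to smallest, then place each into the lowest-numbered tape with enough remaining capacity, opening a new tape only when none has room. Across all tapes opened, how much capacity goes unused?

Sorted descending: 545, 534, 451, 419, 233, 229, 206, 194, 181, 175, 164, 114.
tape 1: place 545 GB, 255 GB left
tape 2: place 534 GB, 266 GB left
tape 3: place 451 GB, 349 GB left
tape 4: place 419 GB, 381 GB left
tape 1: place 233 GB, 22 GB left
tape 2: place 229 GB, 37 GB left
tape 3: place 206 GB, 143 GB left
tape 4: place 194 GB, 187 GB left
tape 4: place 181 GB, 6 GB left
tape 5: place 175 GB, 625 GB left
tape 5: place 164 GB, 461 GB left
tape 3: place 114 GB, 29 GB left
5 tapes × 800 GB = 4000 GB; used 3445 GB; unused 555 GB.

555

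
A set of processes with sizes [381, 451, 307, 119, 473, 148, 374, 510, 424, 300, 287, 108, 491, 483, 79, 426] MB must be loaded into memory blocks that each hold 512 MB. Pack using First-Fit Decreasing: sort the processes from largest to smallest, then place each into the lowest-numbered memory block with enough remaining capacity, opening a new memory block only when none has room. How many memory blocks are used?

Sorted descending: 510, 491, 483, 473, 451, 426, 424, 381, 374, 307, 300, 287, 148, 119, 108, 79.
510 MB → memory block 1 (remaining 2 MB)
491 MB → memory block 2 (remaining 21 MB)
483 MB → memory block 3 (remaining 29 MB)
473 MB → memory block 4 (remaining 39 MB)
451 MB → memory block 5 (remaining 61 MB)
426 MB → memory block 6 (remaining 86 MB)
424 MB → memory block 7 (remaining 88 MB)
381 MB → memory block 8 (remaining 131 MB)
374 MB → memory block 9 (remaining 138 MB)
307 MB → memory block 10 (remaining 205 MB)
300 MB → memory block 11 (remaining 212 MB)
287 MB → memory block 12 (remaining 225 MB)
148 MB → memory block 10 (remaining 57 MB)
119 MB → memory block 8 (remaining 12 MB)
108 MB → memory block 9 (remaining 30 MB)
79 MB → memory block 6 (remaining 7 MB)
Final memory blocks: [510] [491] [483] [473] [451] [426,79] [424] [381,119] [374,108] [307,148] [300] [287].

12 memory blocks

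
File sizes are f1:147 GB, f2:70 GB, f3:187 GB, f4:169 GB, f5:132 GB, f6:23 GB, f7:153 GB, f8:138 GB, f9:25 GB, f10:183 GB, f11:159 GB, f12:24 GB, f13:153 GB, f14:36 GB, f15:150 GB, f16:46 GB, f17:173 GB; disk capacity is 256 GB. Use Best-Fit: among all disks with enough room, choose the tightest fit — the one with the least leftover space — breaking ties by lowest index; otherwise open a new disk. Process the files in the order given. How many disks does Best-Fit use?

disk 1: place f1 (147 GB), 109 GB left
disk 1: place f2 (70 GB), 39 GB left
disk 2: place f3 (187 GB), 69 GB left
disk 3: place f4 (169 GB), 87 GB left
disk 4: place f5 (132 GB), 124 GB left
disk 1: place f6 (23 GB), 16 GB left
disk 5: place f7 (153 GB), 103 GB left
disk 6: place f8 (138 GB), 118 GB left
disk 2: place f9 (25 GB), 44 GB left
disk 7: place f10 (183 GB), 73 GB left
disk 8: place f11 (159 GB), 97 GB left
disk 2: place f12 (24 GB), 20 GB left
disk 9: place f13 (153 GB), 103 GB left
disk 7: place f14 (36 GB), 37 GB left
disk 10: place f15 (150 GB), 106 GB left
disk 3: place f16 (46 GB), 41 GB left
disk 11: place f17 (173 GB), 83 GB left
Final disks: [147,70,23] [187,25,24] [169,46] [132] [153] [138] [183,36] [159] [153] [150] [173].

11 disks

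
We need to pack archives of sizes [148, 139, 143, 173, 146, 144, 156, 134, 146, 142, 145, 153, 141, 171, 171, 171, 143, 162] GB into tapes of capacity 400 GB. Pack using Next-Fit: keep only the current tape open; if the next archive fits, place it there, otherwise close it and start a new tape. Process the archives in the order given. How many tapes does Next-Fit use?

9 tapes

Put 148 GB in tape 1; 252 GB remain.
Put 139 GB in tape 1; 113 GB remain.
Put 143 GB in tape 2; 257 GB remain.
Put 173 GB in tape 2; 84 GB remain.
Put 146 GB in tape 3; 254 GB remain.
Put 144 GB in tape 3; 110 GB remain.
Put 156 GB in tape 4; 244 GB remain.
Put 134 GB in tape 4; 110 GB remain.
Put 146 GB in tape 5; 254 GB remain.
Put 142 GB in tape 5; 112 GB remain.
Put 145 GB in tape 6; 255 GB remain.
Put 153 GB in tape 6; 102 GB remain.
Put 141 GB in tape 7; 259 GB remain.
Put 171 GB in tape 7; 88 GB remain.
Put 171 GB in tape 8; 229 GB remain.
Put 171 GB in tape 8; 58 GB remain.
Put 143 GB in tape 9; 257 GB remain.
Put 162 GB in tape 9; 95 GB remain.
Final tapes: [148,139] [143,173] [146,144] [156,134] [146,142] [145,153] [141,171] [171,171] [143,162].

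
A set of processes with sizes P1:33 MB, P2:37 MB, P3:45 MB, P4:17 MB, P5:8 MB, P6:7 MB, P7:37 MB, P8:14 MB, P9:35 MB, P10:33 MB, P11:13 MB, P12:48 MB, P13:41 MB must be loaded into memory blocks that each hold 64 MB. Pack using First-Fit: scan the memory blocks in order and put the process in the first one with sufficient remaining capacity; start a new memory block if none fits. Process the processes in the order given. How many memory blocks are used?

memory block 1: place P1 (33 MB), 31 MB left
memory block 2: place P2 (37 MB), 27 MB left
memory block 3: place P3 (45 MB), 19 MB left
memory block 1: place P4 (17 MB), 14 MB left
memory block 1: place P5 (8 MB), 6 MB left
memory block 2: place P6 (7 MB), 20 MB left
memory block 4: place P7 (37 MB), 27 MB left
memory block 2: place P8 (14 MB), 6 MB left
memory block 5: place P9 (35 MB), 29 MB left
memory block 6: place P10 (33 MB), 31 MB left
memory block 3: place P11 (13 MB), 6 MB left
memory block 7: place P12 (48 MB), 16 MB left
memory block 8: place P13 (41 MB), 23 MB left

8 memory blocks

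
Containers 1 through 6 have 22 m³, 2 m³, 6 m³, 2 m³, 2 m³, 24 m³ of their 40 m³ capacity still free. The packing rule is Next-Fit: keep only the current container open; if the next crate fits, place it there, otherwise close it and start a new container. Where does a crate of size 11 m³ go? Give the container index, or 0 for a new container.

6

Next-Fit only looks at container 6, which has 24 m³ free.
11 m³ fits there.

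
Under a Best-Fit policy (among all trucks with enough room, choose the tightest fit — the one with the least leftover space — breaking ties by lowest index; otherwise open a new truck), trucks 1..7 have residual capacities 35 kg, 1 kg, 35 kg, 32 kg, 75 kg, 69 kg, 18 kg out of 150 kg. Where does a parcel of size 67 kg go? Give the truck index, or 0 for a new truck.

Trucks with room: truck 5 (75 kg), truck 6 (69 kg).
Tightest fit is truck 6 with 69 kg free.

6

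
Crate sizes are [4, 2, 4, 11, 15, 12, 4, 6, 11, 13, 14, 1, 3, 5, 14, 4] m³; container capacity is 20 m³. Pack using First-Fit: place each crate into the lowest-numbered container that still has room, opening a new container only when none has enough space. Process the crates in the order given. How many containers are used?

4 m³ → container 1 (remaining 16 m³)
2 m³ → container 1 (remaining 14 m³)
4 m³ → container 1 (remaining 10 m³)
11 m³ → container 2 (remaining 9 m³)
15 m³ → container 3 (remaining 5 m³)
12 m³ → container 4 (remaining 8 m³)
4 m³ → container 1 (remaining 6 m³)
6 m³ → container 1 (remaining 0 m³)
11 m³ → container 5 (remaining 9 m³)
13 m³ → container 6 (remaining 7 m³)
14 m³ → container 7 (remaining 6 m³)
1 m³ → container 2 (remaining 8 m³)
3 m³ → container 2 (remaining 5 m³)
5 m³ → container 2 (remaining 0 m³)
14 m³ → container 8 (remaining 6 m³)
4 m³ → container 3 (remaining 1 m³)

8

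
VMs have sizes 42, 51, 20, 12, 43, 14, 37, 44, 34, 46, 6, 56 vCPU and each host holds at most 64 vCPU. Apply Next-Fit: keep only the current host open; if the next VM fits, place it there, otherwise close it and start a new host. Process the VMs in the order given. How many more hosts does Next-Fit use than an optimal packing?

1

Next-Fit: [42] [51] [20,12] [43,14] [37] [44] [34] [46,6] [56] → 9 hosts.
8 VMs exceed 32 vCPU (half the capacity), and no two of those can share a host, so at least 8 hosts are needed.
An optimal packing achieves that bound: [56,6] [51,12] [46,14] [44,20] [43] [42] [37] [34] → 8 hosts.
Excess: 9 − 8 = 1.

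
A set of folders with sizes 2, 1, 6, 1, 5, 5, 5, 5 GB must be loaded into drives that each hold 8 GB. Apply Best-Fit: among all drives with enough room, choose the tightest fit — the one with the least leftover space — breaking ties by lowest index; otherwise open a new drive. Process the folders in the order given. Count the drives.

5 drives

drive 1: place 2 GB, 6 GB left
drive 1: place 1 GB, 5 GB left
drive 2: place 6 GB, 2 GB left
drive 2: place 1 GB, 1 GB left
drive 1: place 5 GB, 0 GB left
drive 3: place 5 GB, 3 GB left
drive 4: place 5 GB, 3 GB left
drive 5: place 5 GB, 3 GB left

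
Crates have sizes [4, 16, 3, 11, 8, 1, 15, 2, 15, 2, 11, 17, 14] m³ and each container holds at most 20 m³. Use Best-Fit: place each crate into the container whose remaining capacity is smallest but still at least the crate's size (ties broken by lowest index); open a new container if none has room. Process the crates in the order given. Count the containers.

7

4 m³ → container 1 (remaining 16 m³)
16 m³ → container 1 (remaining 0 m³)
3 m³ → container 2 (remaining 17 m³)
11 m³ → container 2 (remaining 6 m³)
8 m³ → container 3 (remaining 12 m³)
1 m³ → container 2 (remaining 5 m³)
15 m³ → container 4 (remaining 5 m³)
2 m³ → container 2 (remaining 3 m³)
15 m³ → container 5 (remaining 5 m³)
2 m³ → container 2 (remaining 1 m³)
11 m³ → container 3 (remaining 1 m³)
17 m³ → container 6 (remaining 3 m³)
14 m³ → container 7 (remaining 6 m³)
Final containers: [4,16] [3,11,1,2,2] [8,11] [15] [15] [17] [14].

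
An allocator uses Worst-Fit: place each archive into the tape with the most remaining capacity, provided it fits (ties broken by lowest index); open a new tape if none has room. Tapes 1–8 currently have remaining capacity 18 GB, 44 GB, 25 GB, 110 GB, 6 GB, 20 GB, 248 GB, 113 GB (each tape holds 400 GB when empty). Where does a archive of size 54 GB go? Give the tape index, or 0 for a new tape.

7

Tapes with room: tape 4 (110 GB), tape 7 (248 GB), tape 8 (113 GB).
Most room is tape 7 with 248 GB free.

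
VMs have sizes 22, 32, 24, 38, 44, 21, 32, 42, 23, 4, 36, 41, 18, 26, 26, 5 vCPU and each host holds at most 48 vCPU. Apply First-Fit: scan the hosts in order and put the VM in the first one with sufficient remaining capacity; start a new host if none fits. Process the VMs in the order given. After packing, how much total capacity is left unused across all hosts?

94

22 vCPU → host 1 (remaining 26 vCPU)
32 vCPU → host 2 (remaining 16 vCPU)
24 vCPU → host 1 (remaining 2 vCPU)
38 vCPU → host 3 (remaining 10 vCPU)
44 vCPU → host 4 (remaining 4 vCPU)
21 vCPU → host 5 (remaining 27 vCPU)
32 vCPU → host 6 (remaining 16 vCPU)
42 vCPU → host 7 (remaining 6 vCPU)
23 vCPU → host 5 (remaining 4 vCPU)
4 vCPU → host 2 (remaining 12 vCPU)
36 vCPU → host 8 (remaining 12 vCPU)
41 vCPU → host 9 (remaining 7 vCPU)
18 vCPU → host 10 (remaining 30 vCPU)
26 vCPU → host 10 (remaining 4 vCPU)
26 vCPU → host 11 (remaining 22 vCPU)
5 vCPU → host 2 (remaining 7 vCPU)
11 hosts × 48 vCPU = 528 vCPU; used 434 vCPU; unused 94 vCPU.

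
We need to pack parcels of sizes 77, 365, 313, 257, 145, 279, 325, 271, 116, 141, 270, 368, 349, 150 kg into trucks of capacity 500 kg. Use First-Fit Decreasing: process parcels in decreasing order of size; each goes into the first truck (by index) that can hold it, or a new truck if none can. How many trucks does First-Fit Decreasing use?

Sorted descending: 368, 365, 349, 325, 313, 279, 271, 270, 257, 150, 145, 141, 116, 77.
368 kg → truck 1 (remaining 132 kg)
365 kg → truck 2 (remaining 135 kg)
349 kg → truck 3 (remaining 151 kg)
325 kg → truck 4 (remaining 175 kg)
313 kg → truck 5 (remaining 187 kg)
279 kg → truck 6 (remaining 221 kg)
271 kg → truck 7 (remaining 229 kg)
270 kg → truck 8 (remaining 230 kg)
257 kg → truck 9 (remaining 243 kg)
150 kg → truck 3 (remaining 1 kg)
145 kg → truck 4 (remaining 30 kg)
141 kg → truck 5 (remaining 46 kg)
116 kg → truck 1 (remaining 16 kg)
77 kg → truck 2 (remaining 58 kg)

9 trucks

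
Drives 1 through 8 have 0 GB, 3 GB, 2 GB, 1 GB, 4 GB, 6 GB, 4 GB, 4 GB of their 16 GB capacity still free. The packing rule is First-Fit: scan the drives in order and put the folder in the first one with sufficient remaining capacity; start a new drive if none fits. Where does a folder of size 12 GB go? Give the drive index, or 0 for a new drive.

0

No drive has ≥ 12 GB free, so a new drive is opened.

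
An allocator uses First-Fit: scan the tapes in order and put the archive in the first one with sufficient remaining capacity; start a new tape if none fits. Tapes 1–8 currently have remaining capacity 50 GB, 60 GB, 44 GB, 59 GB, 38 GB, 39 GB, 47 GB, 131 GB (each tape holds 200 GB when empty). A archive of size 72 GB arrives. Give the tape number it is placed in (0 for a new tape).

Tapes with room: tape 8 (131 GB).
The first with room is tape 8.

8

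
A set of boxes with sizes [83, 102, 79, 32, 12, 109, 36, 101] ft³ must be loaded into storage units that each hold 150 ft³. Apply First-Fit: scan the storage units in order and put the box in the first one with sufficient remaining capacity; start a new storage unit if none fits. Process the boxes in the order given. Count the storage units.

5

storage unit 1: place 83 ft³, 67 ft³ left
storage unit 2: place 102 ft³, 48 ft³ left
storage unit 3: place 79 ft³, 71 ft³ left
storage unit 1: place 32 ft³, 35 ft³ left
storage unit 1: place 12 ft³, 23 ft³ left
storage unit 4: place 109 ft³, 41 ft³ left
storage unit 2: place 36 ft³, 12 ft³ left
storage unit 5: place 101 ft³, 49 ft³ left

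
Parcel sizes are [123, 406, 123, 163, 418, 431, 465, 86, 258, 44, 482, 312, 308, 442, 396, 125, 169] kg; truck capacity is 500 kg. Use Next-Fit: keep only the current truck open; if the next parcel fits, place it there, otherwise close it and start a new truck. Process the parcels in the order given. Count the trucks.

Put 123 kg in truck 1; 377 kg remain.
Put 406 kg in truck 2; 94 kg remain.
Put 123 kg in truck 3; 377 kg remain.
Put 163 kg in truck 3; 214 kg remain.
Put 418 kg in truck 4; 82 kg remain.
Put 431 kg in truck 5; 69 kg remain.
Put 465 kg in truck 6; 35 kg remain.
Put 86 kg in truck 7; 414 kg remain.
Put 258 kg in truck 7; 156 kg remain.
Put 44 kg in truck 7; 112 kg remain.
Put 482 kg in truck 8; 18 kg remain.
Put 312 kg in truck 9; 188 kg remain.
Put 308 kg in truck 10; 192 kg remain.
Put 442 kg in truck 11; 58 kg remain.
Put 396 kg in truck 12; 104 kg remain.
Put 125 kg in truck 13; 375 kg remain.
Put 169 kg in truck 13; 206 kg remain.
Final trucks: [123] [406] [123,163] [418] [431] [465] [86,258,44] [482] [312] [308] [442] [396] [125,169].

13 trucks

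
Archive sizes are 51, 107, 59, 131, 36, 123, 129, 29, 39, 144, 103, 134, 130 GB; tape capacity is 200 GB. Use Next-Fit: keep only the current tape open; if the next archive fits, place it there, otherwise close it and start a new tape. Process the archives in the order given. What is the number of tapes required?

tape 1: place 51 GB, 149 GB left
tape 1: place 107 GB, 42 GB left
tape 2: place 59 GB, 141 GB left
tape 2: place 131 GB, 10 GB left
tape 3: place 36 GB, 164 GB left
tape 3: place 123 GB, 41 GB left
tape 4: place 129 GB, 71 GB left
tape 4: place 29 GB, 42 GB left
tape 4: place 39 GB, 3 GB left
tape 5: place 144 GB, 56 GB left
tape 6: place 103 GB, 97 GB left
tape 7: place 134 GB, 66 GB left
tape 8: place 130 GB, 70 GB left

8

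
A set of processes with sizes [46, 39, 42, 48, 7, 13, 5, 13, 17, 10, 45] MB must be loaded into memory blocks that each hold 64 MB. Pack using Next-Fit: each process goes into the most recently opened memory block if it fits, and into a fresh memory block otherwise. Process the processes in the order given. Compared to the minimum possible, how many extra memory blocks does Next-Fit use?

1

Next-Fit: [46] [39] [42] [48,7] [13,5,13,17,10] [45] → 6 memory blocks.
Total size 285 MB; any packing needs at least ⌈285/64⌉ = 5 memory blocks.
An optimal packing achieves that bound: [48,13] [46,17] [45,13,5] [42,10,7] [39] → 5 memory blocks.
Excess: 6 − 5 = 1.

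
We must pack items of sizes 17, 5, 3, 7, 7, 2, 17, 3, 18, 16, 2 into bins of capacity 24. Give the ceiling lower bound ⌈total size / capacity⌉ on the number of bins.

Total size = 17 + 5 + 3 + 7 + 7 + 2 + 17 + 3 + 18 + 16 + 2 = 97.
⌈97 / 24⌉ = 5.

5 bins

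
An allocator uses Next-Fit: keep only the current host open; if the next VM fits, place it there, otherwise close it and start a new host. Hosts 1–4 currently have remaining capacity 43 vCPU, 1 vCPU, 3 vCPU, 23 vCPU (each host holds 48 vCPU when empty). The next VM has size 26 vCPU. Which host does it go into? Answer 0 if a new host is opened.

Next-Fit only looks at host 4, which has 23 vCPU free.
26 vCPU does not fit, so a new host is opened.

0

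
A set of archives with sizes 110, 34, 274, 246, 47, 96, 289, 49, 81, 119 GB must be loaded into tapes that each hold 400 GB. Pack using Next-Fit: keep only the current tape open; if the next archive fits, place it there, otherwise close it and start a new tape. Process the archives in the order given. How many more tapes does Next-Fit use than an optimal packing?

1

Next-Fit: [110,34] [274] [246,47,96] [289,49] [81,119] → 5 tapes.
Total size 1345 GB; any packing needs at least ⌈1345/400⌉ = 4 tapes.
An optimal packing achieves that bound: [289,110] [274,119] [246,96,49] [81,47,34] → 4 tapes.
Excess: 5 − 4 = 1.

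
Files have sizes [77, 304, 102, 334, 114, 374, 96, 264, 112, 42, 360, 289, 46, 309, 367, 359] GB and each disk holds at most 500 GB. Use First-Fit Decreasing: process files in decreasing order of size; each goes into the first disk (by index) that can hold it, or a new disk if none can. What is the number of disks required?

9 disks

Sorted descending: 374, 367, 360, 359, 334, 309, 304, 289, 264, 114, 112, 102, 96, 77, 46, 42.
374 GB → disk 1 (remaining 126 GB)
367 GB → disk 2 (remaining 133 GB)
360 GB → disk 3 (remaining 140 GB)
359 GB → disk 4 (remaining 141 GB)
334 GB → disk 5 (remaining 166 GB)
309 GB → disk 6 (remaining 191 GB)
304 GB → disk 7 (remaining 196 GB)
289 GB → disk 8 (remaining 211 GB)
264 GB → disk 9 (remaining 236 GB)
114 GB → disk 1 (remaining 12 GB)
112 GB → disk 2 (remaining 21 GB)
102 GB → disk 3 (remaining 38 GB)
96 GB → disk 4 (remaining 45 GB)
77 GB → disk 5 (remaining 89 GB)
46 GB → disk 5 (remaining 43 GB)
42 GB → disk 4 (remaining 3 GB)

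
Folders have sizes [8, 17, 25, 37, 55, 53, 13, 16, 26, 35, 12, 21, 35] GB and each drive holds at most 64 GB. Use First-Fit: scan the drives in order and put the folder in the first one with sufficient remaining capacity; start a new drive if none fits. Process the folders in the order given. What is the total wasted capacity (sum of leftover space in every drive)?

95

Put 8 GB in drive 1; 56 GB remain.
Put 17 GB in drive 1; 39 GB remain.
Put 25 GB in drive 1; 14 GB remain.
Put 37 GB in drive 2; 27 GB remain.
Put 55 GB in drive 3; 9 GB remain.
Put 53 GB in drive 4; 11 GB remain.
Put 13 GB in drive 1; 1 GB remain.
Put 16 GB in drive 2; 11 GB remain.
Put 26 GB in drive 5; 38 GB remain.
Put 35 GB in drive 5; 3 GB remain.
Put 12 GB in drive 6; 52 GB remain.
Put 21 GB in drive 6; 31 GB remain.
Put 35 GB in drive 7; 29 GB remain.
7 drives × 64 GB = 448 GB; used 353 GB; unused 95 GB.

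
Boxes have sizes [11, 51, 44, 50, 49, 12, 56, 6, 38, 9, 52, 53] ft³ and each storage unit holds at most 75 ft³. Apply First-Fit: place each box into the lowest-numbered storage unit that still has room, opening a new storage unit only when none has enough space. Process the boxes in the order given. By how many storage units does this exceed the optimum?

First-Fit: [11,51,12] [44,6,9] [50] [49] [56] [38] [52] [53] → 8 storage units.
8 boxes exceed 37.5 ft³ (half the capacity), and no two of those can share a storage unit, so at least 8 storage units are needed.
So 8 is already optimal.

0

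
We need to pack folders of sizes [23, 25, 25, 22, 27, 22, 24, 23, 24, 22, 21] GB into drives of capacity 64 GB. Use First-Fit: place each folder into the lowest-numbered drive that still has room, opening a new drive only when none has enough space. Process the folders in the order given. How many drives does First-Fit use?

6

Put 23 GB in drive 1; 41 GB remain.
Put 25 GB in drive 1; 16 GB remain.
Put 25 GB in drive 2; 39 GB remain.
Put 22 GB in drive 2; 17 GB remain.
Put 27 GB in drive 3; 37 GB remain.
Put 22 GB in drive 3; 15 GB remain.
Put 24 GB in drive 4; 40 GB remain.
Put 23 GB in drive 4; 17 GB remain.
Put 24 GB in drive 5; 40 GB remain.
Put 22 GB in drive 5; 18 GB remain.
Put 21 GB in drive 6; 43 GB remain.
Final drives: [23,25] [25,22] [27,22] [24,23] [24,22] [21].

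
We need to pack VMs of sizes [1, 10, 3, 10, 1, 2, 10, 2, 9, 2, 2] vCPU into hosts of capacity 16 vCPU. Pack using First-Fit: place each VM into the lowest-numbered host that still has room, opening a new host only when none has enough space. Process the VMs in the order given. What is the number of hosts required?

1 vCPU → host 1 (remaining 15 vCPU)
10 vCPU → host 1 (remaining 5 vCPU)
3 vCPU → host 1 (remaining 2 vCPU)
10 vCPU → host 2 (remaining 6 vCPU)
1 vCPU → host 1 (remaining 1 vCPU)
2 vCPU → host 2 (remaining 4 vCPU)
10 vCPU → host 3 (remaining 6 vCPU)
2 vCPU → host 2 (remaining 2 vCPU)
9 vCPU → host 4 (remaining 7 vCPU)
2 vCPU → host 2 (remaining 0 vCPU)
2 vCPU → host 3 (remaining 4 vCPU)
Final hosts: [1,10,3,1] [10,2,2,2] [10,2] [9].

4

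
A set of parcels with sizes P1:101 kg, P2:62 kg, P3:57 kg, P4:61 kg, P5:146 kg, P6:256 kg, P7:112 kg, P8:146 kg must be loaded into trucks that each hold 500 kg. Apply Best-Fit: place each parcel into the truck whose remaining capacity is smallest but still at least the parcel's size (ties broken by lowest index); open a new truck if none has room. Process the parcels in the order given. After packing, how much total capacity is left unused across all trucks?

truck 1: place P1 (101 kg), 399 kg left
truck 1: place P2 (62 kg), 337 kg left
truck 1: place P3 (57 kg), 280 kg left
truck 1: place P4 (61 kg), 219 kg left
truck 1: place P5 (146 kg), 73 kg left
truck 2: place P6 (256 kg), 244 kg left
truck 2: place P7 (112 kg), 132 kg left
truck 3: place P8 (146 kg), 354 kg left
3 trucks × 500 kg = 1500 kg; used 941 kg; unused 559 kg.

559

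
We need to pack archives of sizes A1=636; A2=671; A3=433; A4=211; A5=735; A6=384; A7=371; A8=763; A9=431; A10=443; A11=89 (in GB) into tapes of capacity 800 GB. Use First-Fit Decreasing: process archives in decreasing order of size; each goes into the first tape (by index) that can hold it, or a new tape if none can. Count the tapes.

Sorted descending: 763, 735, 671, 636, 443, 433, 431, 384, 371, 211, 89.
tape 1: place 763 GB, 37 GB left
tape 2: place 735 GB, 65 GB left
tape 3: place 671 GB, 129 GB left
tape 4: place 636 GB, 164 GB left
tape 5: place 443 GB, 357 GB left
tape 6: place 433 GB, 367 GB left
tape 7: place 431 GB, 369 GB left
tape 8: place 384 GB, 416 GB left
tape 8: place 371 GB, 45 GB left
tape 5: place 211 GB, 146 GB left
tape 3: place 89 GB, 40 GB left
Final tapes: [763] [735] [671,89] [636] [443,211] [433] [431] [384,371].

8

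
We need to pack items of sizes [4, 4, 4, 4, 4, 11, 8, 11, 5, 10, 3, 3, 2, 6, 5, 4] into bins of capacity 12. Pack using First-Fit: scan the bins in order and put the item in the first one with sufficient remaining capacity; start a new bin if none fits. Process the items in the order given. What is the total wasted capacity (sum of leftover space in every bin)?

8

4 → bin 1 (remaining 8)
4 → bin 1 (remaining 4)
4 → bin 1 (remaining 0)
4 → bin 2 (remaining 8)
4 → bin 2 (remaining 4)
11 → bin 3 (remaining 1)
8 → bin 4 (remaining 4)
11 → bin 5 (remaining 1)
5 → bin 6 (remaining 7)
10 → bin 7 (remaining 2)
3 → bin 2 (remaining 1)
3 → bin 4 (remaining 1)
2 → bin 6 (remaining 5)
6 → bin 8 (remaining 6)
5 → bin 6 (remaining 0)
4 → bin 8 (remaining 2)
8 bins × 12 = 96; used 88; unused 8.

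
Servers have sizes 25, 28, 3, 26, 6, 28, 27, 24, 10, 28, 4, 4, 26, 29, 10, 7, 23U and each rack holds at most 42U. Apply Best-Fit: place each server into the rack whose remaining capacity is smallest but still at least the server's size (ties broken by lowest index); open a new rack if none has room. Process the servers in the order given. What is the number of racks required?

10

Put 25U in rack 1; 17U remain.
Put 28U in rack 2; 14U remain.
Put 3U in rack 2; 11U remain.
Put 26U in rack 3; 16U remain.
Put 6U in rack 2; 5U remain.
Put 28U in rack 4; 14U remain.
Put 27U in rack 5; 15U remain.
Put 24U in rack 6; 18U remain.
Put 10U in rack 4; 4U remain.
Put 28U in rack 7; 14U remain.
Put 4U in rack 4; 0U remain.
Put 4U in rack 2; 1U remain.
Put 26U in rack 8; 16U remain.
Put 29U in rack 9; 13U remain.
Put 10U in rack 9; 3U remain.
Put 7U in rack 7; 7U remain.
Put 23U in rack 10; 19U remain.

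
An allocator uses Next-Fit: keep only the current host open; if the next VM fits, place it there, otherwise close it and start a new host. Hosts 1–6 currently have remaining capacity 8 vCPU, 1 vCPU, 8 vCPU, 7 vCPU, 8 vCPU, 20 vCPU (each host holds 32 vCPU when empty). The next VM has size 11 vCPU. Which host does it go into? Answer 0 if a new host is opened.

6

Next-Fit only looks at host 6, which has 20 vCPU free.
11 vCPU fits there.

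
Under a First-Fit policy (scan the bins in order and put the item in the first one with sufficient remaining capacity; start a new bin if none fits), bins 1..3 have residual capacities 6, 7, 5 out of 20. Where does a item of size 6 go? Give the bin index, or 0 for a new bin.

Bins with room: bin 1 (6), bin 2 (7).
The first with room is bin 1.

1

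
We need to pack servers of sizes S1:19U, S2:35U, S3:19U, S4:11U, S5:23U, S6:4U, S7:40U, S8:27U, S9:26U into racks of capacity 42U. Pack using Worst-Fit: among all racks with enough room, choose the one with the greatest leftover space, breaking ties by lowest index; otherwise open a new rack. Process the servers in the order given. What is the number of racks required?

6

rack 1: place S1 (19U), 23U left
rack 2: place S2 (35U), 7U left
rack 1: place S3 (19U), 4U left
rack 3: place S4 (11U), 31U left
rack 3: place S5 (23U), 8U left
rack 3: place S6 (4U), 4U left
rack 4: place S7 (40U), 2U left
rack 5: place S8 (27U), 15U left
rack 6: place S9 (26U), 16U left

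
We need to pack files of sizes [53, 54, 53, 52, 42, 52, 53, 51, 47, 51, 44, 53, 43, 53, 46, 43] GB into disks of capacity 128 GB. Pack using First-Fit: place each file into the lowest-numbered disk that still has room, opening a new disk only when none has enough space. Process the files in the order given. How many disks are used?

53 GB → disk 1 (remaining 75 GB)
54 GB → disk 1 (remaining 21 GB)
53 GB → disk 2 (remaining 75 GB)
52 GB → disk 2 (remaining 23 GB)
42 GB → disk 3 (remaining 86 GB)
52 GB → disk 3 (remaining 34 GB)
53 GB → disk 4 (remaining 75 GB)
51 GB → disk 4 (remaining 24 GB)
47 GB → disk 5 (remaining 81 GB)
51 GB → disk 5 (remaining 30 GB)
44 GB → disk 6 (remaining 84 GB)
53 GB → disk 6 (remaining 31 GB)
43 GB → disk 7 (remaining 85 GB)
53 GB → disk 7 (remaining 32 GB)
46 GB → disk 8 (remaining 82 GB)
43 GB → disk 8 (remaining 39 GB)
Final disks: [53,54] [53,52] [42,52] [53,51] [47,51] [44,53] [43,53] [46,43].

8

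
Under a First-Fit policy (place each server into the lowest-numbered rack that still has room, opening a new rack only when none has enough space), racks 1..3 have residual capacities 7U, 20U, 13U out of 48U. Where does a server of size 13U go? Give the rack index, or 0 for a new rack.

2

Racks with room: rack 2 (20U), rack 3 (13U).
The first with room is rack 2.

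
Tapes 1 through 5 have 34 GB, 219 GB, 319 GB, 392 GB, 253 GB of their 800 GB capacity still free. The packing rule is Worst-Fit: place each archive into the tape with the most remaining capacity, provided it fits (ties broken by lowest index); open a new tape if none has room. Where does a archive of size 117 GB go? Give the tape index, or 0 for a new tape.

4

Tapes with room: tape 2 (219 GB), tape 3 (319 GB), tape 4 (392 GB), tape 5 (253 GB).
Most room is tape 4 with 392 GB free.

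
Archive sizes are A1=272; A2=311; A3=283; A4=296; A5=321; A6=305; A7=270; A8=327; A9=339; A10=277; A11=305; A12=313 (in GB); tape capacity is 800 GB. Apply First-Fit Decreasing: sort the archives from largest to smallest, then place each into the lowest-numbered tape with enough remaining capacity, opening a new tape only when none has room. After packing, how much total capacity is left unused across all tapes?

Sorted descending: 339, 327, 321, 313, 311, 305, 305, 296, 283, 277, 272, 270.
Put 339 GB in tape 1; 461 GB remain.
Put 327 GB in tape 1; 134 GB remain.
Put 321 GB in tape 2; 479 GB remain.
Put 313 GB in tape 2; 166 GB remain.
Put 311 GB in tape 3; 489 GB remain.
Put 305 GB in tape 3; 184 GB remain.
Put 305 GB in tape 4; 495 GB remain.
Put 296 GB in tape 4; 199 GB remain.
Put 283 GB in tape 5; 517 GB remain.
Put 277 GB in tape 5; 240 GB remain.
Put 272 GB in tape 6; 528 GB remain.
Put 270 GB in tape 6; 258 GB remain.
6 tapes × 800 GB = 4800 GB; used 3619 GB; unused 1181 GB.

1181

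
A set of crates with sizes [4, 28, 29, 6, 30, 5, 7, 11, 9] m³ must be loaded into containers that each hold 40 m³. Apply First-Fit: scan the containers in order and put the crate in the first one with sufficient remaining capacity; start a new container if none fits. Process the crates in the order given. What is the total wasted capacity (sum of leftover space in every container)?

Put 4 m³ in container 1; 36 m³ remain.
Put 28 m³ in container 1; 8 m³ remain.
Put 29 m³ in container 2; 11 m³ remain.
Put 6 m³ in container 1; 2 m³ remain.
Put 30 m³ in container 3; 10 m³ remain.
Put 5 m³ in container 2; 6 m³ remain.
Put 7 m³ in container 3; 3 m³ remain.
Put 11 m³ in container 4; 29 m³ remain.
Put 9 m³ in container 4; 20 m³ remain.
4 containers × 40 m³ = 160 m³; used 129 m³; unused 31 m³.

31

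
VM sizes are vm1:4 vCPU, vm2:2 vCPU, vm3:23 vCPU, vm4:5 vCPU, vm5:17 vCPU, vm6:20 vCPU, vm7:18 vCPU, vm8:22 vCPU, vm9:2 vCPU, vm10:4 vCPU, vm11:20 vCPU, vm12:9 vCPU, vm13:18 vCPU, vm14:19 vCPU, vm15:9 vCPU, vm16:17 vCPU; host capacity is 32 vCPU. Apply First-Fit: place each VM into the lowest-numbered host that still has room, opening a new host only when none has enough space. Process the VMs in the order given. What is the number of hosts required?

9 hosts

vm1 (4 vCPU) → host 1 (remaining 28 vCPU)
vm2 (2 vCPU) → host 1 (remaining 26 vCPU)
vm3 (23 vCPU) → host 1 (remaining 3 vCPU)
vm4 (5 vCPU) → host 2 (remaining 27 vCPU)
vm5 (17 vCPU) → host 2 (remaining 10 vCPU)
vm6 (20 vCPU) → host 3 (remaining 12 vCPU)
vm7 (18 vCPU) → host 4 (remaining 14 vCPU)
vm8 (22 vCPU) → host 5 (remaining 10 vCPU)
vm9 (2 vCPU) → host 1 (remaining 1 vCPU)
vm10 (4 vCPU) → host 2 (remaining 6 vCPU)
vm11 (20 vCPU) → host 6 (remaining 12 vCPU)
vm12 (9 vCPU) → host 3 (remaining 3 vCPU)
vm13 (18 vCPU) → host 7 (remaining 14 vCPU)
vm14 (19 vCPU) → host 8 (remaining 13 vCPU)
vm15 (9 vCPU) → host 4 (remaining 5 vCPU)
vm16 (17 vCPU) → host 9 (remaining 15 vCPU)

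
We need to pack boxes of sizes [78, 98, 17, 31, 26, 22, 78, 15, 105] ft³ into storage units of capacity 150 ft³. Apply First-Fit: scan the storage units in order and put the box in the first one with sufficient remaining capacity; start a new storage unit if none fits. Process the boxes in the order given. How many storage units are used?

4 storage units

storage unit 1: place 78 ft³, 72 ft³ left
storage unit 2: place 98 ft³, 52 ft³ left
storage unit 1: place 17 ft³, 55 ft³ left
storage unit 1: place 31 ft³, 24 ft³ left
storage unit 2: place 26 ft³, 26 ft³ left
storage unit 1: place 22 ft³, 2 ft³ left
storage unit 3: place 78 ft³, 72 ft³ left
storage unit 2: place 15 ft³, 11 ft³ left
storage unit 4: place 105 ft³, 45 ft³ left
Final storage units: [78,17,31,22] [98,26,15] [78] [105].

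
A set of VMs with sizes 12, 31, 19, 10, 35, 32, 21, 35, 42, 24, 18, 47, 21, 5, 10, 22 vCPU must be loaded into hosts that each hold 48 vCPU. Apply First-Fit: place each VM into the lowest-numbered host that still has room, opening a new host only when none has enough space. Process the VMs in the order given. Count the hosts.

host 1: place 12 vCPU, 36 vCPU left
host 1: place 31 vCPU, 5 vCPU left
host 2: place 19 vCPU, 29 vCPU left
host 2: place 10 vCPU, 19 vCPU left
host 3: place 35 vCPU, 13 vCPU left
host 4: place 32 vCPU, 16 vCPU left
host 5: place 21 vCPU, 27 vCPU left
host 6: place 35 vCPU, 13 vCPU left
host 7: place 42 vCPU, 6 vCPU left
host 5: place 24 vCPU, 3 vCPU left
host 2: place 18 vCPU, 1 vCPU left
host 8: place 47 vCPU, 1 vCPU left
host 9: place 21 vCPU, 27 vCPU left
host 1: place 5 vCPU, 0 vCPU left
host 3: place 10 vCPU, 3 vCPU left
host 9: place 22 vCPU, 5 vCPU left

9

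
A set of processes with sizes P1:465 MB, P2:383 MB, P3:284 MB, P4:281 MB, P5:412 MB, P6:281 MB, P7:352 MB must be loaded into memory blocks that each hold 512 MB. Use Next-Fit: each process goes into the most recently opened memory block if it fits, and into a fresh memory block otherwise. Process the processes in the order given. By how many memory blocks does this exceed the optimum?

0

Next-Fit: [465] [383] [284] [281] [412] [281] [352] → 7 memory blocks.
7 processes exceed 256 MB (half the capacity), and no two of those can share a memory block, so at least 7 memory blocks are needed.
So 7 is already optimal.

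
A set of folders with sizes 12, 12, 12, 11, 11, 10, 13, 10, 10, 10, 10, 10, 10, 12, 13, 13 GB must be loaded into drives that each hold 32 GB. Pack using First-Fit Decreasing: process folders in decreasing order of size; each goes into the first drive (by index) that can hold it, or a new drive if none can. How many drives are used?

Sorted descending: 13, 13, 13, 12, 12, 12, 12, 11, 11, 10, 10, 10, 10, 10, 10, 10.
drive 1: place 13 GB, 19 GB left
drive 1: place 13 GB, 6 GB left
drive 2: place 13 GB, 19 GB left
drive 2: place 12 GB, 7 GB left
drive 3: place 12 GB, 20 GB left
drive 3: place 12 GB, 8 GB left
drive 4: place 12 GB, 20 GB left
drive 4: place 11 GB, 9 GB left
drive 5: place 11 GB, 21 GB left
drive 5: place 10 GB, 11 GB left
drive 5: place 10 GB, 1 GB left
drive 6: place 10 GB, 22 GB left
drive 6: place 10 GB, 12 GB left
drive 6: place 10 GB, 2 GB left
drive 7: place 10 GB, 22 GB left
drive 7: place 10 GB, 12 GB left
Final drives: [13,13] [13,12] [12,12] [12,11] [11,10,10] [10,10,10] [10,10].

7 drives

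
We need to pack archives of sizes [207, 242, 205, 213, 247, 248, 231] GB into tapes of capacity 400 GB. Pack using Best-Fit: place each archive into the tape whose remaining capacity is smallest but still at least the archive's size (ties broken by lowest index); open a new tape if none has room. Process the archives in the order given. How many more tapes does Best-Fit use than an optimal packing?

0

Best-Fit: [207] [242] [205] [213] [247] [248] [231] → 7 tapes.
7 archives exceed 200 GB (half the capacity), and no two of those can share a tape, so at least 7 tapes are needed.
So 7 is already optimal.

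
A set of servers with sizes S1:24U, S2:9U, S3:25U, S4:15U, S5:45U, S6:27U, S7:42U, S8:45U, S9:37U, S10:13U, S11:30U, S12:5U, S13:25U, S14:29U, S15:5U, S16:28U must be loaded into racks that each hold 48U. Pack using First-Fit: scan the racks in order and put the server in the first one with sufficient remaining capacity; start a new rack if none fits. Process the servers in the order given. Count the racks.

11 racks

Put S1 (24U) in rack 1; 24U remain.
Put S2 (9U) in rack 1; 15U remain.
Put S3 (25U) in rack 2; 23U remain.
Put S4 (15U) in rack 1; 0U remain.
Put S5 (45U) in rack 3; 3U remain.
Put S6 (27U) in rack 4; 21U remain.
Put S7 (42U) in rack 5; 6U remain.
Put S8 (45U) in rack 6; 3U remain.
Put S9 (37U) in rack 7; 11U remain.
Put S10 (13U) in rack 2; 10U remain.
Put S11 (30U) in rack 8; 18U remain.
Put S12 (5U) in rack 2; 5U remain.
Put S13 (25U) in rack 9; 23U remain.
Put S14 (29U) in rack 10; 19U remain.
Put S15 (5U) in rack 2; 0U remain.
Put S16 (28U) in rack 11; 20U remain.
Final racks: [24,9,15] [25,13,5,5] [45] [27] [42] [45] [37] [30] [25] [29] [28].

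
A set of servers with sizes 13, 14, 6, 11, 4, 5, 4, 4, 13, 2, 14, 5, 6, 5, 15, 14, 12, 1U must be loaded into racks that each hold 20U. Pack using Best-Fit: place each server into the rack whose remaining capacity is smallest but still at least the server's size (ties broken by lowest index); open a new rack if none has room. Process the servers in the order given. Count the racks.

Put 13U in rack 1; 7U remain.
Put 14U in rack 2; 6U remain.
Put 6U in rack 2; 0U remain.
Put 11U in rack 3; 9U remain.
Put 4U in rack 1; 3U remain.
Put 5U in rack 3; 4U remain.
Put 4U in rack 3; 0U remain.
Put 4U in rack 4; 16U remain.
Put 13U in rack 4; 3U remain.
Put 2U in rack 1; 1U remain.
Put 14U in rack 5; 6U remain.
Put 5U in rack 5; 1U remain.
Put 6U in rack 6; 14U remain.
Put 5U in rack 6; 9U remain.
Put 15U in rack 7; 5U remain.
Put 14U in rack 8; 6U remain.
Put 12U in rack 9; 8U remain.
Put 1U in rack 1; 0U remain.
Final racks: [13,4,2,1] [14,6] [11,5,4] [4,13] [14,5] [6,5] [15] [14] [12].

9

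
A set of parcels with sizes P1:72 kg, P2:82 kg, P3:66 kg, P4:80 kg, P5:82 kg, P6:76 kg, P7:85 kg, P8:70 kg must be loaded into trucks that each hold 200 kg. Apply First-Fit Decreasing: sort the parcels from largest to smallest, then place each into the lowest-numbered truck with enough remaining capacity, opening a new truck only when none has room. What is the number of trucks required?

4 trucks

Sorted descending: 85, 82, 82, 80, 76, 72, 70, 66.
Put 85 kg in truck 1; 115 kg remain.
Put 82 kg in truck 1; 33 kg remain.
Put 82 kg in truck 2; 118 kg remain.
Put 80 kg in truck 2; 38 kg remain.
Put 76 kg in truck 3; 124 kg remain.
Put 72 kg in truck 3; 52 kg remain.
Put 70 kg in truck 4; 130 kg remain.
Put 66 kg in truck 4; 64 kg remain.
Final trucks: [85,82] [82,80] [76,72] [70,66].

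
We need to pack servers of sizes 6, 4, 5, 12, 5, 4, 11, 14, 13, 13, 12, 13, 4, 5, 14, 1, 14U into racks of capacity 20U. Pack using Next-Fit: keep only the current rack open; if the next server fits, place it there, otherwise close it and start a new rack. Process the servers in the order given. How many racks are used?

10

rack 1: place 6U, 14U left
rack 1: place 4U, 10U left
rack 1: place 5U, 5U left
rack 2: place 12U, 8U left
rack 2: place 5U, 3U left
rack 3: place 4U, 16U left
rack 3: place 11U, 5U left
rack 4: place 14U, 6U left
rack 5: place 13U, 7U left
rack 6: place 13U, 7U left
rack 7: place 12U, 8U left
rack 8: place 13U, 7U left
rack 8: place 4U, 3U left
rack 9: place 5U, 15U left
rack 9: place 14U, 1U left
rack 9: place 1U, 0U left
rack 10: place 14U, 6U left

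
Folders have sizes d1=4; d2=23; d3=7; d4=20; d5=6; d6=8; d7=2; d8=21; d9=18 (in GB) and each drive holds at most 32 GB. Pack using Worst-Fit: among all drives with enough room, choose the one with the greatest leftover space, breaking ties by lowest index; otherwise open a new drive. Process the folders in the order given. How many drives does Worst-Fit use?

5

Put d1 (4 GB) in drive 1; 28 GB remain.
Put d2 (23 GB) in drive 1; 5 GB remain.
Put d3 (7 GB) in drive 2; 25 GB remain.
Put d4 (20 GB) in drive 2; 5 GB remain.
Put d5 (6 GB) in drive 3; 26 GB remain.
Put d6 (8 GB) in drive 3; 18 GB remain.
Put d7 (2 GB) in drive 3; 16 GB remain.
Put d8 (21 GB) in drive 4; 11 GB remain.
Put d9 (18 GB) in drive 5; 14 GB remain.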